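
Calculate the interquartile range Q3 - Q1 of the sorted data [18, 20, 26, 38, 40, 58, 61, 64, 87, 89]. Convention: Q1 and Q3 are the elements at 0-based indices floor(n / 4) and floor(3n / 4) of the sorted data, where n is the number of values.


The data has n = 10 elements.
Q1 index = floor(10 / 4) = floor(2.5) = 2; Q3 index = floor(3 * 10 / 4) = floor(7.5) = 7
Q1 = element at index 2 = 26
Q3 = element at index 7 = 64
IQR = 64 - 26 = 38
Final answer: 38


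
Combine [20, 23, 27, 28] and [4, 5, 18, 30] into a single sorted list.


List A: [20, 23, 27, 28]
List B: [4, 5, 18, 30]
Repeatedly compare the front elements and take the smaller:
  20 vs 4 -> take 4
  20 vs 5 -> take 5
  20 vs 18 -> take 18
  20 vs 30 -> take 20
  23 vs 30 -> take 23
  27 vs 30 -> take 27
  28 vs 30 -> take 28
  A is exhausted; append the rest of B: [30]
Final answer: [4, 5, 18, 20, 23, 27, 28, 30]


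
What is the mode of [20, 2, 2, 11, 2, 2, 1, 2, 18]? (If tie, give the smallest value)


Count the frequency of each value:
  1 appears 1 time(s)
  2 appears 5 time(s)
  11 appears 1 time(s)
  18 appears 1 time(s)
  20 appears 1 time(s)
Maximum frequency is 5.
Only 2 reaches that frequency, so it is the mode.
Final answer: 2


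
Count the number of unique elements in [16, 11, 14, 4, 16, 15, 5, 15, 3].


List all unique values:
Distinct values: [3, 4, 5, 11, 14, 15, 16]
Count = 7
Final answer: 7


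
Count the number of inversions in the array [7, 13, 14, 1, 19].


For each element, count the later elements that are smaller than it:
  7 (index 0): smaller elements after it = [1] -> 1
  13 (index 1): smaller elements after it = [1] -> 1
  14 (index 2): smaller elements after it = [1] -> 1
  1 (index 3): smaller elements after it = [] -> 0
Total inversions = 1 + 1 + 1 + 0 = 3
Final answer: 3


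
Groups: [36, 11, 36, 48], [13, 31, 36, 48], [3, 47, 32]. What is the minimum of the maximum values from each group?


Find max of each group:
  Group 1: [36, 11, 36, 48] -> max = 48
  Group 2: [13, 31, 36, 48] -> max = 48
  Group 3: [3, 47, 32] -> max = 47
Maxes: [48, 48, 47]
Minimum of maxes = 47
Final answer: 47


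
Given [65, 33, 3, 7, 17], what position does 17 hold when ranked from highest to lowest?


Sort descending: [65, 33, 17, 7, 3]
Find 17 in the sorted list.
17 is at position 3.
Final answer: 3


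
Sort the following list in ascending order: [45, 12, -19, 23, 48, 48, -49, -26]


Original list: [45, 12, -19, 23, 48, 48, -49, -26]
Repeatedly take the smallest remaining element:
  Remaining [45, 12, -19, 23, 48, 48, -49, -26] -> smallest is -49
  Remaining [45, 12, -19, 23, 48, 48, -26] -> smallest is -26
  Remaining [45, 12, -19, 23, 48, 48] -> smallest is -19
  Remaining [45, 12, 23, 48, 48] -> smallest is 12
  Remaining [45, 23, 48, 48] -> smallest is 23
  Remaining [45, 48, 48] -> smallest is 45
  Remaining [48, 48] -> smallest is 48
  Remaining [48] -> smallest is 48
Collecting the picks in order gives the sorted list.
Final answer: [-49, -26, -19, 12, 23, 45, 48, 48]


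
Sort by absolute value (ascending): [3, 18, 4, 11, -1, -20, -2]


Compute absolute values:
  |3| = 3
  |18| = 18
  |4| = 4
  |11| = 11
  |-1| = 1
  |-20| = 20
  |-2| = 2
Absolute values in increasing order: 1 < 2 < 3 < 4 < 11 < 18 < 20
Listing the original numbers in that order gives the answer.
Final answer: [-1, -2, 3, 4, 11, 18, -20]


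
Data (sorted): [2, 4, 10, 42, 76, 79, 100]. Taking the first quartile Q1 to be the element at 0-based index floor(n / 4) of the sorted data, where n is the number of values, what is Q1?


The list has n = 7 elements.
Q1 index = floor(7 / 4) = floor(1.75) = 1
Counting from index 0 in the sorted data, the element at index 1 is 4.
Final answer: 4


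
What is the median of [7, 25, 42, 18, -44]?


First, sort the list: [-44, 7, 18, 25, 42]
The list has 5 elements (odd count).
The middle index is 2 (0-based), and the element there is 18.
Final answer: 18


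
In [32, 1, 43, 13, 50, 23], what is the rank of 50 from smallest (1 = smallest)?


Sort ascending: [1, 13, 23, 32, 43, 50]
Find 50 in the sorted list.
50 is at position 6 (1-indexed).
Final answer: 6


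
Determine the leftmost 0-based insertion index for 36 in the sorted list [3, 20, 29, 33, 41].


List is sorted: [3, 20, 29, 33, 41]
We need the leftmost position where 36 can be inserted, i.e. the first index whose element is >= 36 (or the end of the list if none is).
Binary search with low=0, high=5 (0-based indices):
  low=0, high=5, mid=2: a[2]=29 < 36, so low = 3
  low=3, high=5, mid=4: a[4]=41 >= 36, so high = 4
  low=3, high=4, mid=3: a[3]=33 < 36, so low = 4
Now low = high = 4, so the insertion index is 4.
Final answer: 4


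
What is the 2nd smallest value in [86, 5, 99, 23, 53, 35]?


Sort ascending: [5, 23, 35, 53, 86, 99]
The 2nd element (1-indexed) is at index 1.
Value = 23
Final answer: 23


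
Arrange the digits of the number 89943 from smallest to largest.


The number 89943 has digits: 8, 9, 9, 4, 3
Sorted: 3, 4, 8, 9, 9
Joining the sorted digits gives the result.
Final answer: 34899


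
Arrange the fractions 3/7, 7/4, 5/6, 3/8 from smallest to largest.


Convert to decimal for comparison:
  3/7 = 0.4286
  7/4 = 1.75
  5/6 = 0.8333
  3/8 = 0.375
Decimals in increasing order: 0.375 < 0.4286 < 0.8333 < 1.75
Writing each back as its fraction gives the sorted order.
Final answer: 3/8, 3/7, 5/6, 7/4


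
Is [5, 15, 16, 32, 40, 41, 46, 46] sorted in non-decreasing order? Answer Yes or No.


Check consecutive pairs:
  5 <= 15? True
  15 <= 16? True
  16 <= 32? True
  32 <= 40? True
  40 <= 41? True
  41 <= 46? True
  46 <= 46? True
Every consecutive pair is in order, so the list is non-decreasing.
Final answer: Yes


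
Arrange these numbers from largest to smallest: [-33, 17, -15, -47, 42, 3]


Original list: [-33, 17, -15, -47, 42, 3]
Repeatedly take the largest remaining element:
  Remaining [-33, 17, -15, -47, 42, 3] -> largest is 42
  Remaining [-33, 17, -15, -47, 3] -> largest is 17
  Remaining [-33, -15, -47, 3] -> largest is 3
  Remaining [-33, -15, -47] -> largest is -15
  Remaining [-33, -47] -> largest is -33
  Remaining [-47] -> largest is -47
Collecting the picks in order gives the descending list.
Final answer: [42, 17, 3, -15, -33, -47]


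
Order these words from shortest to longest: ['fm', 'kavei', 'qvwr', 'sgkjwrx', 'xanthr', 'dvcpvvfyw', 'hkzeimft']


Compute lengths:
  'fm' has length 2
  'kavei' has length 5
  'qvwr' has length 4
  'sgkjwrx' has length 7
  'xanthr' has length 6
  'dvcpvvfyw' has length 9
  'hkzeimft' has length 8
Lengths in increasing order: 2 < 4 < 5 < 6 < 7 < 8 < 9
Listing the words in that order gives the answer.
Final answer: ['fm', 'qvwr', 'kavei', 'xanthr', 'sgkjwrx', 'hkzeimft', 'dvcpvvfyw']


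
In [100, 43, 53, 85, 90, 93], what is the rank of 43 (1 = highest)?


Sort descending: [100, 93, 90, 85, 53, 43]
Find 43 in the sorted list.
43 is at position 6.
Final answer: 6


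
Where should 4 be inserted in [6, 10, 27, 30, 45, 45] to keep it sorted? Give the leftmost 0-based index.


List is sorted: [6, 10, 27, 30, 45, 45]
We need the leftmost position where 4 can be inserted, i.e. the first index whose element is >= 4 (or the end of the list if none is).
Binary search with low=0, high=6 (0-based indices):
  low=0, high=6, mid=3: a[3]=30 >= 4, so high = 3
  low=0, high=3, mid=1: a[1]=10 >= 4, so high = 1
  low=0, high=1, mid=0: a[0]=6 >= 4, so high = 0
Now low = high = 0, so the insertion index is 0.
Final answer: 0


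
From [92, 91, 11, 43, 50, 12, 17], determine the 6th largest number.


Sort descending: [92, 91, 50, 43, 17, 12, 11]
The 6th element (1-indexed) is at index 5.
Value = 12
Final answer: 12


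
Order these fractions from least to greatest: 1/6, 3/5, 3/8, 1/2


Convert to decimal for comparison:
  1/6 = 0.1667
  3/5 = 0.6
  3/8 = 0.375
  1/2 = 0.5
Decimals in increasing order: 0.1667 < 0.375 < 0.5 < 0.6
Writing each back as its fraction gives the sorted order.
Final answer: 1/6, 3/8, 1/2, 3/5


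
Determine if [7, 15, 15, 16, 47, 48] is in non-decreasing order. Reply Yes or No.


Check consecutive pairs:
  7 <= 15? True
  15 <= 15? True
  15 <= 16? True
  16 <= 47? True
  47 <= 48? True
Every consecutive pair is in order, so the list is non-decreasing.
Final answer: Yes


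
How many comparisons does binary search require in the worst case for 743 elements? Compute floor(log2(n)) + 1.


Binary search halves the search space each step.
Maximum comparisons = floor(log2(743)) + 1
log2(743) = 9.5372
floor(log2(743)) = 9, so 9 + 1 = 10
Final answer: 10


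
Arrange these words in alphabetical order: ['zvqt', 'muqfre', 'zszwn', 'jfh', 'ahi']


Compare strings character by character (the first differing letter decides):
  'ahi' < 'jfh' since 'a' < 'j' at position 1
  'jfh' < 'muqfre' since 'j' < 'm' at position 1
  'muqfre' < 'zszwn' since 'm' < 'z' at position 1
  'zszwn' < 'zvqt' since 's' < 'v' at position 2
Chaining these comparisons gives the alphabetical order.
Final answer: ['ahi', 'jfh', 'muqfre', 'zszwn', 'zvqt']


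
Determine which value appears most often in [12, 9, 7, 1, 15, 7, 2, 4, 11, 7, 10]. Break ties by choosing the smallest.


Count the frequency of each value:
  1 appears 1 time(s)
  2 appears 1 time(s)
  4 appears 1 time(s)
  7 appears 3 time(s)
  9 appears 1 time(s)
  10 appears 1 time(s)
  11 appears 1 time(s)
  12 appears 1 time(s)
  15 appears 1 time(s)
Maximum frequency is 3.
Only 7 reaches that frequency, so it is the mode.
Final answer: 7


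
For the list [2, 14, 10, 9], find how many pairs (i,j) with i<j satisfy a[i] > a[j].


For each element, count the later elements that are smaller than it:
  2 (index 0): smaller elements after it = [] -> 0
  14 (index 1): smaller elements after it = [10, 9] -> 2
  10 (index 2): smaller elements after it = [9] -> 1
Total inversions = 0 + 2 + 1 = 3
Final answer: 3


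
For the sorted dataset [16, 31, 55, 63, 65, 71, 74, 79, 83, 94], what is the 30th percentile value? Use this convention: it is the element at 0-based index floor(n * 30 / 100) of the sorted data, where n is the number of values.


The dataset has n = 10 elements.
Index = floor(10 * 30 / 100) = floor(300 / 100) = floor(3) = 3
Counting from index 0 in the sorted data, the element at index 3 is 63.
Final answer: 63


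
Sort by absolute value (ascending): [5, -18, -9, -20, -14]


Compute absolute values:
  |5| = 5
  |-18| = 18
  |-9| = 9
  |-20| = 20
  |-14| = 14
Absolute values in increasing order: 5 < 9 < 14 < 18 < 20
Listing the original numbers in that order gives the answer.
Final answer: [5, -9, -14, -18, -20]


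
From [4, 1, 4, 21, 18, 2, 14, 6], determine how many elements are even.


Check each element:
  4 is even
  1 is odd
  4 is even
  21 is odd
  18 is even
  2 is even
  14 is even
  6 is even
Evens: [4, 4, 18, 2, 14, 6]
Count of evens = 6
Final answer: 6


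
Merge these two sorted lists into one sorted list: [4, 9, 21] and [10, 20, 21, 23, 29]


List A: [4, 9, 21]
List B: [10, 20, 21, 23, 29]
Repeatedly compare the front elements and take the smaller:
  4 vs 10 -> take 4
  9 vs 10 -> take 9
  21 vs 10 -> take 10
  21 vs 20 -> take 20
  21 vs 21 -> take 21
  A is exhausted; append the rest of B: [21, 23, 29]
Final answer: [4, 9, 10, 20, 21, 21, 23, 29]


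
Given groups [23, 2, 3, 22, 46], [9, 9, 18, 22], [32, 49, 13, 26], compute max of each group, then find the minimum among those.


Find max of each group:
  Group 1: [23, 2, 3, 22, 46] -> max = 46
  Group 2: [9, 9, 18, 22] -> max = 22
  Group 3: [32, 49, 13, 26] -> max = 49
Maxes: [46, 22, 49]
Minimum of maxes = 22
Final answer: 22


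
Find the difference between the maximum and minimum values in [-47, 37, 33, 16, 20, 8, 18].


Maximum value: 37
Minimum value: -47
Range = 37 - (-47) = 84
Final answer: 84


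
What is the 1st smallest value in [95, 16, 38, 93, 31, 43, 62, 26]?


Sort ascending: [16, 26, 31, 38, 43, 62, 93, 95]
The 1st element (1-indexed) is at index 0.
Value = 16
Final answer: 16


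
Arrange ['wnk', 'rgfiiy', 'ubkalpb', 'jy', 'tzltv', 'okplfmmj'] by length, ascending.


Compute lengths:
  'wnk' has length 3
  'rgfiiy' has length 6
  'ubkalpb' has length 7
  'jy' has length 2
  'tzltv' has length 5
  'okplfmmj' has length 8
Lengths in increasing order: 2 < 3 < 5 < 6 < 7 < 8
Listing the words in that order gives the answer.
Final answer: ['jy', 'wnk', 'tzltv', 'rgfiiy', 'ubkalpb', 'okplfmmj']


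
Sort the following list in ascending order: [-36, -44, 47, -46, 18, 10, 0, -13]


Original list: [-36, -44, 47, -46, 18, 10, 0, -13]
Repeatedly take the smallest remaining element:
  Remaining [-36, -44, 47, -46, 18, 10, 0, -13] -> smallest is -46
  Remaining [-36, -44, 47, 18, 10, 0, -13] -> smallest is -44
  Remaining [-36, 47, 18, 10, 0, -13] -> smallest is -36
  Remaining [47, 18, 10, 0, -13] -> smallest is -13
  Remaining [47, 18, 10, 0] -> smallest is 0
  Remaining [47, 18, 10] -> smallest is 10
  Remaining [47, 18] -> smallest is 18
  Remaining [47] -> smallest is 47
Collecting the picks in order gives the sorted list.
Final answer: [-46, -44, -36, -13, 0, 10, 18, 47]


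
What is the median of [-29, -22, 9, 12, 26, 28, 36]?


First, sort the list: [-29, -22, 9, 12, 26, 28, 36]
The list has 7 elements (odd count).
The middle index is 3 (0-based), and the element there is 12.
Final answer: 12


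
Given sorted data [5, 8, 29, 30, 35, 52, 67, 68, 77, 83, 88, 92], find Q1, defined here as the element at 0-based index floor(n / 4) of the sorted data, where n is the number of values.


The list has n = 12 elements.
Q1 index = floor(12 / 4) = floor(3) = 3
Counting from index 0 in the sorted data, the element at index 3 is 30.
Final answer: 30


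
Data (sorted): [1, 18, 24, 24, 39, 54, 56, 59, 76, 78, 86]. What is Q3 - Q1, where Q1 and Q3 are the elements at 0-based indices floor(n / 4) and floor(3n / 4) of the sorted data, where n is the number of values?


The data has n = 11 elements.
Q1 index = floor(11 / 4) = floor(2.75) = 2; Q3 index = floor(3 * 11 / 4) = floor(8.25) = 8
Q1 = element at index 2 = 24
Q3 = element at index 8 = 76
IQR = 76 - 24 = 52
Final answer: 52


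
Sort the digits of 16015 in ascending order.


The number 16015 has digits: 1, 6, 0, 1, 5
Sorted: 0, 1, 1, 5, 6
Joining the sorted digits gives the result.
Final answer: 01156


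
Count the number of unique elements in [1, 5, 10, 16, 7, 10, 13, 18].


List all unique values:
Distinct values: [1, 5, 7, 10, 13, 16, 18]
Count = 7
Final answer: 7


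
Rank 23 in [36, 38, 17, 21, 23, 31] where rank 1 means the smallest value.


Sort ascending: [17, 21, 23, 31, 36, 38]
Find 23 in the sorted list.
23 is at position 3 (1-indexed).
Final answer: 3


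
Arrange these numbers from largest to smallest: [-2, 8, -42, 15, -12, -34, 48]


Original list: [-2, 8, -42, 15, -12, -34, 48]
Repeatedly take the largest remaining element:
  Remaining [-2, 8, -42, 15, -12, -34, 48] -> largest is 48
  Remaining [-2, 8, -42, 15, -12, -34] -> largest is 15
  Remaining [-2, 8, -42, -12, -34] -> largest is 8
  Remaining [-2, -42, -12, -34] -> largest is -2
  Remaining [-42, -12, -34] -> largest is -12
  Remaining [-42, -34] -> largest is -34
  Remaining [-42] -> largest is -42
Collecting the picks in order gives the descending list.
Final answer: [48, 15, 8, -2, -12, -34, -42]


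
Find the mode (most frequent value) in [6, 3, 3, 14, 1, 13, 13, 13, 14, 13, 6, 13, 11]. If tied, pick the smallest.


Count the frequency of each value:
  1 appears 1 time(s)
  3 appears 2 time(s)
  6 appears 2 time(s)
  11 appears 1 time(s)
  13 appears 5 time(s)
  14 appears 2 time(s)
Maximum frequency is 5.
Only 13 reaches that frequency, so it is the mode.
Final answer: 13


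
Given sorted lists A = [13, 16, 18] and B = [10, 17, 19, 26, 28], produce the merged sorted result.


List A: [13, 16, 18]
List B: [10, 17, 19, 26, 28]
Repeatedly compare the front elements and take the smaller:
  13 vs 10 -> take 10
  13 vs 17 -> take 13
  16 vs 17 -> take 16
  18 vs 17 -> take 17
  18 vs 19 -> take 18
  A is exhausted; append the rest of B: [19, 26, 28]
Final answer: [10, 13, 16, 17, 18, 19, 26, 28]


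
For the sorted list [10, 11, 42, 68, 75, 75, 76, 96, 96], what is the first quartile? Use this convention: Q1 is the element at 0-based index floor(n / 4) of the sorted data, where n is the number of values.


The list has n = 9 elements.
Q1 index = floor(9 / 4) = floor(2.25) = 2
Counting from index 0 in the sorted data, the element at index 2 is 42.
Final answer: 42


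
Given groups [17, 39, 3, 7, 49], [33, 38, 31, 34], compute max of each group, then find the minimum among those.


Find max of each group:
  Group 1: [17, 39, 3, 7, 49] -> max = 49
  Group 2: [33, 38, 31, 34] -> max = 38
Maxes: [49, 38]
Minimum of maxes = 38
Final answer: 38


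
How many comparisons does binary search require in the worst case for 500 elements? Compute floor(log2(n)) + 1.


Binary search halves the search space each step.
Maximum comparisons = floor(log2(500)) + 1
log2(500) = 8.9658
floor(log2(500)) = 8, so 8 + 1 = 9
Final answer: 9


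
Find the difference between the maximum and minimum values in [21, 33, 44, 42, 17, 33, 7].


Maximum value: 44
Minimum value: 7
Range = 44 - 7 = 37
Final answer: 37


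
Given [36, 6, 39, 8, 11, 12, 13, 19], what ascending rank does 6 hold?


Sort ascending: [6, 8, 11, 12, 13, 19, 36, 39]
Find 6 in the sorted list.
6 is at position 1 (1-indexed).
Final answer: 1


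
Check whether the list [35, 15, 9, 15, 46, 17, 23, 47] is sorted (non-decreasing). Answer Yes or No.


Check consecutive pairs:
  35 <= 15? False
  15 <= 9? False
  9 <= 15? True
  15 <= 46? True
  46 <= 17? False
  17 <= 23? True
  23 <= 47? True
3 consecutive pair(s) are out of order, so the list is not sorted.
Final answer: No


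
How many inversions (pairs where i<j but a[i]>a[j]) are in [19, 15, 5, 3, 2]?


For each element, count the later elements that are smaller than it:
  19 (index 0): smaller elements after it = [15, 5, 3, 2] -> 4
  15 (index 1): smaller elements after it = [5, 3, 2] -> 3
  5 (index 2): smaller elements after it = [3, 2] -> 2
  3 (index 3): smaller elements after it = [2] -> 1
Total inversions = 4 + 3 + 2 + 1 = 10
Final answer: 10


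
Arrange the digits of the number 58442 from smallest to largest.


The number 58442 has digits: 5, 8, 4, 4, 2
Sorted: 2, 4, 4, 5, 8
Joining the sorted digits gives the result.
Final answer: 24458


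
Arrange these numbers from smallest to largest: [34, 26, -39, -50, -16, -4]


Original list: [34, 26, -39, -50, -16, -4]
Repeatedly take the smallest remaining element:
  Remaining [34, 26, -39, -50, -16, -4] -> smallest is -50
  Remaining [34, 26, -39, -16, -4] -> smallest is -39
  Remaining [34, 26, -16, -4] -> smallest is -16
  Remaining [34, 26, -4] -> smallest is -4
  Remaining [34, 26] -> smallest is 26
  Remaining [34] -> smallest is 34
Collecting the picks in order gives the sorted list.
Final answer: [-50, -39, -16, -4, 26, 34]


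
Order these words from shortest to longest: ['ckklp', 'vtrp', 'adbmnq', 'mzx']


Compute lengths:
  'ckklp' has length 5
  'vtrp' has length 4
  'adbmnq' has length 6
  'mzx' has length 3
Lengths in increasing order: 3 < 4 < 5 < 6
Listing the words in that order gives the answer.
Final answer: ['mzx', 'vtrp', 'ckklp', 'adbmnq']


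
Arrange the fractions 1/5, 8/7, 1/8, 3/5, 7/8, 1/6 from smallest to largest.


Convert to decimal for comparison:
  1/5 = 0.2
  8/7 = 1.1429
  1/8 = 0.125
  3/5 = 0.6
  7/8 = 0.875
  1/6 = 0.1667
Decimals in increasing order: 0.125 < 0.1667 < 0.2 < 0.6 < 0.875 < 1.1429
Writing each back as its fraction gives the sorted order.
Final answer: 1/8, 1/6, 1/5, 3/5, 7/8, 8/7


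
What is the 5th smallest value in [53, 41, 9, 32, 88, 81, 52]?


Sort ascending: [9, 32, 41, 52, 53, 81, 88]
The 5th element (1-indexed) is at index 4.
Value = 53
Final answer: 53


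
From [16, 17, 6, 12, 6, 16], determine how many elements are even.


Check each element:
  16 is even
  17 is odd
  6 is even
  12 is even
  6 is even
  16 is even
Evens: [16, 6, 12, 6, 16]
Count of evens = 5
Final answer: 5


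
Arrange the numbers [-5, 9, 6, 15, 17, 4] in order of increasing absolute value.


Compute absolute values:
  |-5| = 5
  |9| = 9
  |6| = 6
  |15| = 15
  |17| = 17
  |4| = 4
Absolute values in increasing order: 4 < 5 < 6 < 9 < 15 < 17
Listing the original numbers in that order gives the answer.
Final answer: [4, -5, 6, 9, 15, 17]


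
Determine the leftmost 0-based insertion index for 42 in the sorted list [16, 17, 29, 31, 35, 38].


List is sorted: [16, 17, 29, 31, 35, 38]
We need the leftmost position where 42 can be inserted, i.e. the first index whose element is >= 42 (or the end of the list if none is).
Binary search with low=0, high=6 (0-based indices):
  low=0, high=6, mid=3: a[3]=31 < 42, so low = 4
  low=4, high=6, mid=5: a[5]=38 < 42, so low = 6
Now low = high = 6, so the insertion index is 6.
Final answer: 6


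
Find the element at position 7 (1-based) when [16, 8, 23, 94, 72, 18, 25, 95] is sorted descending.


Sort descending: [95, 94, 72, 25, 23, 18, 16, 8]
The 7th element (1-indexed) is at index 6.
Value = 16
Final answer: 16


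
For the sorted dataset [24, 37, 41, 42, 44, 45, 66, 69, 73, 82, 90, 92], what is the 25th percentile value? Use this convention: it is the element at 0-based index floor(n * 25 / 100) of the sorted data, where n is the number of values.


The dataset has n = 12 elements.
Index = floor(12 * 25 / 100) = floor(300 / 100) = floor(3) = 3
Counting from index 0 in the sorted data, the element at index 3 is 42.
Final answer: 42


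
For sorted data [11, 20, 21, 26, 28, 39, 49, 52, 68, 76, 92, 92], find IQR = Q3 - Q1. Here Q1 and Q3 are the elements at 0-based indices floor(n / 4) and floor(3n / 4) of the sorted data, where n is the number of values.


The data has n = 12 elements.
Q1 index = floor(12 / 4) = floor(3) = 3; Q3 index = floor(3 * 12 / 4) = floor(9) = 9
Q1 = element at index 3 = 26
Q3 = element at index 9 = 76
IQR = 76 - 26 = 50
Final answer: 50


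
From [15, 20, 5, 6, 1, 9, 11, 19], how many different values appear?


List all unique values:
Distinct values: [1, 5, 6, 9, 11, 15, 19, 20]
Count = 8
Final answer: 8


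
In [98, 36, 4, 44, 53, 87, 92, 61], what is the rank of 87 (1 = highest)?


Sort descending: [98, 92, 87, 61, 53, 44, 36, 4]
Find 87 in the sorted list.
87 is at position 3.
Final answer: 3


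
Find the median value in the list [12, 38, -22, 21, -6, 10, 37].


First, sort the list: [-22, -6, 10, 12, 21, 37, 38]
The list has 7 elements (odd count).
The middle index is 3 (0-based), and the element there is 12.
Final answer: 12


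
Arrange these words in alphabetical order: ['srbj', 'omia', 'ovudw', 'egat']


Compare strings character by character (the first differing letter decides):
  'egat' < 'omia' since 'e' < 'o' at position 1
  'omia' < 'ovudw' since 'm' < 'v' at position 2
  'ovudw' < 'srbj' since 'o' < 's' at position 1
Chaining these comparisons gives the alphabetical order.
Final answer: ['egat', 'omia', 'ovudw', 'srbj']


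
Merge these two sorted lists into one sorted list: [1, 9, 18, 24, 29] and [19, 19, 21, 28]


List A: [1, 9, 18, 24, 29]
List B: [19, 19, 21, 28]
Repeatedly compare the front elements and take the smaller:
  1 vs 19 -> take 1
  9 vs 19 -> take 9
  18 vs 19 -> take 18
  24 vs 19 -> take 19
  24 vs 19 -> take 19
  24 vs 21 -> take 21
  24 vs 28 -> take 24
  29 vs 28 -> take 28
  B is exhausted; append the rest of A: [29]
Final answer: [1, 9, 18, 19, 19, 21, 24, 28, 29]


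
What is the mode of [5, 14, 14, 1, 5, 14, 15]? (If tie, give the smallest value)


Count the frequency of each value:
  1 appears 1 time(s)
  5 appears 2 time(s)
  14 appears 3 time(s)
  15 appears 1 time(s)
Maximum frequency is 3.
Only 14 reaches that frequency, so it is the mode.
Final answer: 14


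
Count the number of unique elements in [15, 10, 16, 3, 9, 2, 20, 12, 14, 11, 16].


List all unique values:
Distinct values: [2, 3, 9, 10, 11, 12, 14, 15, 16, 20]
Count = 10
Final answer: 10


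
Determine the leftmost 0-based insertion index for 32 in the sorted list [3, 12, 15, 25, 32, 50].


List is sorted: [3, 12, 15, 25, 32, 50]
We need the leftmost position where 32 can be inserted, i.e. the first index whose element is >= 32 (or the end of the list if none is).
Binary search with low=0, high=6 (0-based indices):
  low=0, high=6, mid=3: a[3]=25 < 32, so low = 4
  low=4, high=6, mid=5: a[5]=50 >= 32, so high = 5
  low=4, high=5, mid=4: a[4]=32 >= 32, so high = 4
Now low = high = 4, so the insertion index is 4.
Final answer: 4


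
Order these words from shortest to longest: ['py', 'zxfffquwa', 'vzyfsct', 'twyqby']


Compute lengths:
  'py' has length 2
  'zxfffquwa' has length 9
  'vzyfsct' has length 7
  'twyqby' has length 6
Lengths in increasing order: 2 < 6 < 7 < 9
Listing the words in that order gives the answer.
Final answer: ['py', 'twyqby', 'vzyfsct', 'zxfffquwa']


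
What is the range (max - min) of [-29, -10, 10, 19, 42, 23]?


Maximum value: 42
Minimum value: -29
Range = 42 - (-29) = 71
Final answer: 71


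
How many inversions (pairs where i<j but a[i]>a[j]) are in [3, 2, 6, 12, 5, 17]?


For each element, count the later elements that are smaller than it:
  3 (index 0): smaller elements after it = [2] -> 1
  2 (index 1): smaller elements after it = [] -> 0
  6 (index 2): smaller elements after it = [5] -> 1
  12 (index 3): smaller elements after it = [5] -> 1
  5 (index 4): smaller elements after it = [] -> 0
Total inversions = 1 + 0 + 1 + 1 + 0 = 3
Final answer: 3


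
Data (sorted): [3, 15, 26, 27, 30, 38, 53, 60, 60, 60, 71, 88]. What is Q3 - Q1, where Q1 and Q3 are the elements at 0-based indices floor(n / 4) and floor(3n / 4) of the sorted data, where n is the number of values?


The data has n = 12 elements.
Q1 index = floor(12 / 4) = floor(3) = 3; Q3 index = floor(3 * 12 / 4) = floor(9) = 9
Q1 = element at index 3 = 27
Q3 = element at index 9 = 60
IQR = 60 - 27 = 33
Final answer: 33


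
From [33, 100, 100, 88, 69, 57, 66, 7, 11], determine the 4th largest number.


Sort descending: [100, 100, 88, 69, 66, 57, 33, 11, 7]
The 4th element (1-indexed) is at index 3.
Value = 69
Final answer: 69


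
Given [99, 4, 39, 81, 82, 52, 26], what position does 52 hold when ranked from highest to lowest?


Sort descending: [99, 82, 81, 52, 39, 26, 4]
Find 52 in the sorted list.
52 is at position 4.
Final answer: 4


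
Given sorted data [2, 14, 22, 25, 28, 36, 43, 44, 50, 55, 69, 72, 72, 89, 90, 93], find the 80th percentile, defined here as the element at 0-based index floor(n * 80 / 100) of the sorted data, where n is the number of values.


The dataset has n = 16 elements.
Index = floor(16 * 80 / 100) = floor(1280 / 100) = floor(12.8) = 12
Counting from index 0 in the sorted data, the element at index 12 is 72.
Final answer: 72


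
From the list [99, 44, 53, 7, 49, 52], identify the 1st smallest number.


Sort ascending: [7, 44, 49, 52, 53, 99]
The 1st element (1-indexed) is at index 0.
Value = 7
Final answer: 7


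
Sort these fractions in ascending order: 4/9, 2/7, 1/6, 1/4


Convert to decimal for comparison:
  4/9 = 0.4444
  2/7 = 0.2857
  1/6 = 0.1667
  1/4 = 0.25
Decimals in increasing order: 0.1667 < 0.25 < 0.2857 < 0.4444
Writing each back as its fraction gives the sorted order.
Final answer: 1/6, 1/4, 2/7, 4/9


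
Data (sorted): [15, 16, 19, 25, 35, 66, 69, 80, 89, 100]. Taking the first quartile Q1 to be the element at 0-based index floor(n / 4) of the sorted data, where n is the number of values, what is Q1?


The list has n = 10 elements.
Q1 index = floor(10 / 4) = floor(2.5) = 2
Counting from index 0 in the sorted data, the element at index 2 is 19.
Final answer: 19


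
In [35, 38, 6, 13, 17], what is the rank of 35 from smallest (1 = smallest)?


Sort ascending: [6, 13, 17, 35, 38]
Find 35 in the sorted list.
35 is at position 4 (1-indexed).
Final answer: 4


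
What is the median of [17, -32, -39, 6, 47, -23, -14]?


First, sort the list: [-39, -32, -23, -14, 6, 17, 47]
The list has 7 elements (odd count).
The middle index is 3 (0-based), and the element there is -14.
Final answer: -14


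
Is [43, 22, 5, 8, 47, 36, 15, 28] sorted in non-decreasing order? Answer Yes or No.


Check consecutive pairs:
  43 <= 22? False
  22 <= 5? False
  5 <= 8? True
  8 <= 47? True
  47 <= 36? False
  36 <= 15? False
  15 <= 28? True
4 consecutive pair(s) are out of order, so the list is not sorted.
Final answer: No


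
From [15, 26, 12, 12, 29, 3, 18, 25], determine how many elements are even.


Check each element:
  15 is odd
  26 is even
  12 is even
  12 is even
  29 is odd
  3 is odd
  18 is even
  25 is odd
Evens: [26, 12, 12, 18]
Count of evens = 4
Final answer: 4


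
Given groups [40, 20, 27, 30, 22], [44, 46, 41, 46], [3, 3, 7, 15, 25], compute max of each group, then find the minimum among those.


Find max of each group:
  Group 1: [40, 20, 27, 30, 22] -> max = 40
  Group 2: [44, 46, 41, 46] -> max = 46
  Group 3: [3, 3, 7, 15, 25] -> max = 25
Maxes: [40, 46, 25]
Minimum of maxes = 25
Final answer: 25


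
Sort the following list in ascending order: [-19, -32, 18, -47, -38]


Original list: [-19, -32, 18, -47, -38]
Repeatedly take the smallest remaining element:
  Remaining [-19, -32, 18, -47, -38] -> smallest is -47
  Remaining [-19, -32, 18, -38] -> smallest is -38
  Remaining [-19, -32, 18] -> smallest is -32
  Remaining [-19, 18] -> smallest is -19
  Remaining [18] -> smallest is 18
Collecting the picks in order gives the sorted list.
Final answer: [-47, -38, -32, -19, 18]


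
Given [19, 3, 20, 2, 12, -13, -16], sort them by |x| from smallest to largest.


Compute absolute values:
  |19| = 19
  |3| = 3
  |20| = 20
  |2| = 2
  |12| = 12
  |-13| = 13
  |-16| = 16
Absolute values in increasing order: 2 < 3 < 12 < 13 < 16 < 19 < 20
Listing the original numbers in that order gives the answer.
Final answer: [2, 3, 12, -13, -16, 19, 20]


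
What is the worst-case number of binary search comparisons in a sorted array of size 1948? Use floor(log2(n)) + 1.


Binary search halves the search space each step.
Maximum comparisons = floor(log2(1948)) + 1
log2(1948) = 10.9278
floor(log2(1948)) = 10, so 10 + 1 = 11
Final answer: 11


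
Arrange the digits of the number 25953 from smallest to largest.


The number 25953 has digits: 2, 5, 9, 5, 3
Sorted: 2, 3, 5, 5, 9
Joining the sorted digits gives the result.
Final answer: 23559


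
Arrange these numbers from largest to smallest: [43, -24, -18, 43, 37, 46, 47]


Original list: [43, -24, -18, 43, 37, 46, 47]
Repeatedly take the largest remaining element:
  Remaining [43, -24, -18, 43, 37, 46, 47] -> largest is 47
  Remaining [43, -24, -18, 43, 37, 46] -> largest is 46
  Remaining [43, -24, -18, 43, 37] -> largest is 43
  Remaining [-24, -18, 43, 37] -> largest is 43
  Remaining [-24, -18, 37] -> largest is 37
  Remaining [-24, -18] -> largest is -18
  Remaining [-24] -> largest is -24
Collecting the picks in order gives the descending list.
Final answer: [47, 46, 43, 43, 37, -18, -24]


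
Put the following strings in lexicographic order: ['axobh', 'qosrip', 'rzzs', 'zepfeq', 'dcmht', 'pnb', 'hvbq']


Compare strings character by character (the first differing letter decides):
  'axobh' < 'dcmht' since 'a' < 'd' at position 1
  'dcmht' < 'hvbq' since 'd' < 'h' at position 1
  'hvbq' < 'pnb' since 'h' < 'p' at position 1
  'pnb' < 'qosrip' since 'p' < 'q' at position 1
  'qosrip' < 'rzzs' since 'q' < 'r' at position 1
  'rzzs' < 'zepfeq' since 'r' < 'z' at position 1
Chaining these comparisons gives the alphabetical order.
Final answer: ['axobh', 'dcmht', 'hvbq', 'pnb', 'qosrip', 'rzzs', 'zepfeq']


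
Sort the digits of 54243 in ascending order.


The number 54243 has digits: 5, 4, 2, 4, 3
Sorted: 2, 3, 4, 4, 5
Joining the sorted digits gives the result.
Final answer: 23445


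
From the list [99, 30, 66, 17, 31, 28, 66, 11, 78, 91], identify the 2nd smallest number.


Sort ascending: [11, 17, 28, 30, 31, 66, 66, 78, 91, 99]
The 2nd element (1-indexed) is at index 1.
Value = 17
Final answer: 17


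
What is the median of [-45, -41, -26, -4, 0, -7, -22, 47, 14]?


First, sort the list: [-45, -41, -26, -22, -7, -4, 0, 14, 47]
The list has 9 elements (odd count).
The middle index is 4 (0-based), and the element there is -7.
Final answer: -7


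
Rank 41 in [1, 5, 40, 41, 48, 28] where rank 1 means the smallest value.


Sort ascending: [1, 5, 28, 40, 41, 48]
Find 41 in the sorted list.
41 is at position 5 (1-indexed).
Final answer: 5


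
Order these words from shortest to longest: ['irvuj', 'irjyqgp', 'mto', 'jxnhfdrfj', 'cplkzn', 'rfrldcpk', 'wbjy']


Compute lengths:
  'irvuj' has length 5
  'irjyqgp' has length 7
  'mto' has length 3
  'jxnhfdrfj' has length 9
  'cplkzn' has length 6
  'rfrldcpk' has length 8
  'wbjy' has length 4
Lengths in increasing order: 3 < 4 < 5 < 6 < 7 < 8 < 9
Listing the words in that order gives the answer.
Final answer: ['mto', 'wbjy', 'irvuj', 'cplkzn', 'irjyqgp', 'rfrldcpk', 'jxnhfdrfj']


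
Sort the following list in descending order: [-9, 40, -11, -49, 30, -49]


Original list: [-9, 40, -11, -49, 30, -49]
Repeatedly take the largest remaining element:
  Remaining [-9, 40, -11, -49, 30, -49] -> largest is 40
  Remaining [-9, -11, -49, 30, -49] -> largest is 30
  Remaining [-9, -11, -49, -49] -> largest is -9
  Remaining [-11, -49, -49] -> largest is -11
  Remaining [-49, -49] -> largest is -49
  Remaining [-49] -> largest is -49
Collecting the picks in order gives the descending list.
Final answer: [40, 30, -9, -11, -49, -49]


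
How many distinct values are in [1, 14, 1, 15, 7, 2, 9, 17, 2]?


List all unique values:
Distinct values: [1, 2, 7, 9, 14, 15, 17]
Count = 7
Final answer: 7


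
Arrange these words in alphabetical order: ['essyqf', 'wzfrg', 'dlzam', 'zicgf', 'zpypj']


Compare strings character by character (the first differing letter decides):
  'dlzam' < 'essyqf' since 'd' < 'e' at position 1
  'essyqf' < 'wzfrg' since 'e' < 'w' at position 1
  'wzfrg' < 'zicgf' since 'w' < 'z' at position 1
  'zicgf' < 'zpypj' since 'i' < 'p' at position 2
Chaining these comparisons gives the alphabetical order.
Final answer: ['dlzam', 'essyqf', 'wzfrg', 'zicgf', 'zpypj']


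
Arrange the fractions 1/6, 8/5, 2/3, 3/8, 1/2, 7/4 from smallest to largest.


Convert to decimal for comparison:
  1/6 = 0.1667
  8/5 = 1.6
  2/3 = 0.6667
  3/8 = 0.375
  1/2 = 0.5
  7/4 = 1.75
Decimals in increasing order: 0.1667 < 0.375 < 0.5 < 0.6667 < 1.6 < 1.75
Writing each back as its fraction gives the sorted order.
Final answer: 1/6, 3/8, 1/2, 2/3, 8/5, 7/4


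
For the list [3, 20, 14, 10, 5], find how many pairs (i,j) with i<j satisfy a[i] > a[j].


For each element, count the later elements that are smaller than it:
  3 (index 0): smaller elements after it = [] -> 0
  20 (index 1): smaller elements after it = [14, 10, 5] -> 3
  14 (index 2): smaller elements after it = [10, 5] -> 2
  10 (index 3): smaller elements after it = [5] -> 1
Total inversions = 0 + 3 + 2 + 1 = 6
Final answer: 6


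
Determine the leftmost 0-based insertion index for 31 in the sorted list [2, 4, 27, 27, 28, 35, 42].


List is sorted: [2, 4, 27, 27, 28, 35, 42]
We need the leftmost position where 31 can be inserted, i.e. the first index whose element is >= 31 (or the end of the list if none is).
Binary search with low=0, high=7 (0-based indices):
  low=0, high=7, mid=3: a[3]=27 < 31, so low = 4
  low=4, high=7, mid=5: a[5]=35 >= 31, so high = 5
  low=4, high=5, mid=4: a[4]=28 < 31, so low = 5
Now low = high = 5, so the insertion index is 5.
Final answer: 5


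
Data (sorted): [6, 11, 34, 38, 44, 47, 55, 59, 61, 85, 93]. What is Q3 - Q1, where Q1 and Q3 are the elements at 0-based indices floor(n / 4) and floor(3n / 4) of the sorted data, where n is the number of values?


The data has n = 11 elements.
Q1 index = floor(11 / 4) = floor(2.75) = 2; Q3 index = floor(3 * 11 / 4) = floor(8.25) = 8
Q1 = element at index 2 = 34
Q3 = element at index 8 = 61
IQR = 61 - 34 = 27
Final answer: 27


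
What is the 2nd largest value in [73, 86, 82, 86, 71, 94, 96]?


Sort descending: [96, 94, 86, 86, 82, 73, 71]
The 2nd element (1-indexed) is at index 1.
Value = 94
Final answer: 94


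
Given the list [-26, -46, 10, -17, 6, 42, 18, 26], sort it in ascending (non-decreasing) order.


Original list: [-26, -46, 10, -17, 6, 42, 18, 26]
Repeatedly take the smallest remaining element:
  Remaining [-26, -46, 10, -17, 6, 42, 18, 26] -> smallest is -46
  Remaining [-26, 10, -17, 6, 42, 18, 26] -> smallest is -26
  Remaining [10, -17, 6, 42, 18, 26] -> smallest is -17
  Remaining [10, 6, 42, 18, 26] -> smallest is 6
  Remaining [10, 42, 18, 26] -> smallest is 10
  Remaining [42, 18, 26] -> smallest is 18
  Remaining [42, 26] -> smallest is 26
  Remaining [42] -> smallest is 42
Collecting the picks in order gives the sorted list.
Final answer: [-46, -26, -17, 6, 10, 18, 26, 42]


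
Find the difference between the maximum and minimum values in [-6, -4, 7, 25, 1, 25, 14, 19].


Maximum value: 25
Minimum value: -6
Range = 25 - (-6) = 31
Final answer: 31


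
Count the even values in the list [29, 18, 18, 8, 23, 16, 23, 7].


Check each element:
  29 is odd
  18 is even
  18 is even
  8 is even
  23 is odd
  16 is even
  23 is odd
  7 is odd
Evens: [18, 18, 8, 16]
Count of evens = 4
Final answer: 4


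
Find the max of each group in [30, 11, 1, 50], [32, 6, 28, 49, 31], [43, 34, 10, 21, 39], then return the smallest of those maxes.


Find max of each group:
  Group 1: [30, 11, 1, 50] -> max = 50
  Group 2: [32, 6, 28, 49, 31] -> max = 49
  Group 3: [43, 34, 10, 21, 39] -> max = 43
Maxes: [50, 49, 43]
Minimum of maxes = 43
Final answer: 43


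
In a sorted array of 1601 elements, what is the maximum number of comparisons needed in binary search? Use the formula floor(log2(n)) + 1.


Binary search halves the search space each step.
Maximum comparisons = floor(log2(1601)) + 1
log2(1601) = 10.6448
floor(log2(1601)) = 10, so 10 + 1 = 11
Final answer: 11


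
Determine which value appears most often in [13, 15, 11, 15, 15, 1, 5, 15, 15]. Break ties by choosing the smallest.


Count the frequency of each value:
  1 appears 1 time(s)
  5 appears 1 time(s)
  11 appears 1 time(s)
  13 appears 1 time(s)
  15 appears 5 time(s)
Maximum frequency is 5.
Only 15 reaches that frequency, so it is the mode.
Final answer: 15


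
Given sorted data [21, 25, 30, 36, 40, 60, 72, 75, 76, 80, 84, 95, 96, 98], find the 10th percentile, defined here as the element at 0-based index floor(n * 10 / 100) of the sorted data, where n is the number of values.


The dataset has n = 14 elements.
Index = floor(14 * 10 / 100) = floor(140 / 100) = floor(1.4) = 1
Counting from index 0 in the sorted data, the element at index 1 is 25.
Final answer: 25


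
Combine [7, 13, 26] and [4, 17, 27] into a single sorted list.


List A: [7, 13, 26]
List B: [4, 17, 27]
Repeatedly compare the front elements and take the smaller:
  7 vs 4 -> take 4
  7 vs 17 -> take 7
  13 vs 17 -> take 13
  26 vs 17 -> take 17
  26 vs 27 -> take 26
  A is exhausted; append the rest of B: [27]
Final answer: [4, 7, 13, 17, 26, 27]


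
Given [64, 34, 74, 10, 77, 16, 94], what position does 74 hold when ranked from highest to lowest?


Sort descending: [94, 77, 74, 64, 34, 16, 10]
Find 74 in the sorted list.
74 is at position 3.
Final answer: 3


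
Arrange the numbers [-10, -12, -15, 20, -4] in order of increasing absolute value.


Compute absolute values:
  |-10| = 10
  |-12| = 12
  |-15| = 15
  |20| = 20
  |-4| = 4
Absolute values in increasing order: 4 < 10 < 12 < 15 < 20
Listing the original numbers in that order gives the answer.
Final answer: [-4, -10, -12, -15, 20]
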